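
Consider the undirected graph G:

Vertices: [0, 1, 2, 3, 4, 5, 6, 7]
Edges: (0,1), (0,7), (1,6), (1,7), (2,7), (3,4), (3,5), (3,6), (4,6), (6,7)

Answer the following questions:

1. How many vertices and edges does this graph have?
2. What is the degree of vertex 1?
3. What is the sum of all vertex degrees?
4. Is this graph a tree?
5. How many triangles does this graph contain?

Count: 8 vertices, 10 edges.
Vertex 1 has neighbors [0, 6, 7], degree = 3.
Handshaking lemma: 2 * 10 = 20.
A tree on 8 vertices has 7 edges. This graph has 10 edges (3 extra). Not a tree.
Number of triangles = 3.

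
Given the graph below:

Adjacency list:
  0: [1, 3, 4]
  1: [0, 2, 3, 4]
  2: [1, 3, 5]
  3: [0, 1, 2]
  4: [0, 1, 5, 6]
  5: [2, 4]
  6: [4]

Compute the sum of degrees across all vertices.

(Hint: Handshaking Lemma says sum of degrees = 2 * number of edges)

Count edges: 10 edges.
By Handshaking Lemma: sum of degrees = 2 * 10 = 20.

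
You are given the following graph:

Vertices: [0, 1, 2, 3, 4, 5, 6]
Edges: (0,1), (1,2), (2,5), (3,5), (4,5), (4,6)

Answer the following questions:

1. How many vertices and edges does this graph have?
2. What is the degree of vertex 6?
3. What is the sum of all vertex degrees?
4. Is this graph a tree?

Count: 7 vertices, 6 edges.
Vertex 6 has neighbors [4], degree = 1.
Handshaking lemma: 2 * 6 = 12.
A graph is a tree iff it is connected and has exactly n-1 edges. This graph is connected (all 7 vertices in one component) and has 7-1 = 6 edges. It is a tree.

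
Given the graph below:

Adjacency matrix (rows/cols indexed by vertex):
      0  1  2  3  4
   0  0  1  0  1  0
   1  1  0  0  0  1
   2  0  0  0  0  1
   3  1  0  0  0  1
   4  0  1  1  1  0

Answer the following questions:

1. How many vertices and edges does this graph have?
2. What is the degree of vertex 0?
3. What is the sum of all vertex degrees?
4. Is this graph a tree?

Count: 5 vertices, 5 edges.
Vertex 0 has neighbors [1, 3], degree = 2.
Handshaking lemma: 2 * 5 = 10.
A tree on 5 vertices has 4 edges. This graph has 5 edges (1 extra). Not a tree.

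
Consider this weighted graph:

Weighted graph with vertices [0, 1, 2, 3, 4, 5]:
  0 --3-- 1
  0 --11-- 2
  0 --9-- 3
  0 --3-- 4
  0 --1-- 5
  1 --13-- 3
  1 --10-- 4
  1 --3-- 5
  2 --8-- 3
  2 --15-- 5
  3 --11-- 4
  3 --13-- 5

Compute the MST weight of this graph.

Applying Kruskal's algorithm (sort edges by weight, add if no cycle):
  Add (0,5) w=1
  Add (0,1) w=3
  Add (0,4) w=3
  Skip (1,5) w=3 (creates cycle)
  Add (2,3) w=8
  Add (0,3) w=9
  Skip (1,4) w=10 (creates cycle)
  Skip (0,2) w=11 (creates cycle)
  Skip (3,4) w=11 (creates cycle)
  Skip (1,3) w=13 (creates cycle)
  Skip (3,5) w=13 (creates cycle)
  Skip (2,5) w=15 (creates cycle)
MST weight = 24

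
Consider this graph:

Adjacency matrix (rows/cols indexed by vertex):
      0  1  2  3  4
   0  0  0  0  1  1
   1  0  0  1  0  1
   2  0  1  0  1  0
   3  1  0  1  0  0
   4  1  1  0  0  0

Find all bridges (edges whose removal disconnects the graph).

No bridges found. The graph is 2-edge-connected (no single edge removal disconnects it).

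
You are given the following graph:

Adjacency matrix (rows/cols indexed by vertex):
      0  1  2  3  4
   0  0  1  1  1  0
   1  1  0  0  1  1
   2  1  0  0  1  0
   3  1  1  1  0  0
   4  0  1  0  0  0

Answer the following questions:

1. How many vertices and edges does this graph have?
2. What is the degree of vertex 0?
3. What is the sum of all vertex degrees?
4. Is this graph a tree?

Count: 5 vertices, 6 edges.
Vertex 0 has neighbors [1, 2, 3], degree = 3.
Handshaking lemma: 2 * 6 = 12.
A tree on 5 vertices has 4 edges. This graph has 6 edges (2 extra). Not a tree.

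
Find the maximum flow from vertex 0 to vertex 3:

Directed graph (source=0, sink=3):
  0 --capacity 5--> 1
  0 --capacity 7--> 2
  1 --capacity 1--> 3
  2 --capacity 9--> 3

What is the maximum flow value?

Computing max flow:
  Flow on (0->1): 1/5
  Flow on (0->2): 7/7
  Flow on (1->3): 1/1
  Flow on (2->3): 7/9
Maximum flow = 8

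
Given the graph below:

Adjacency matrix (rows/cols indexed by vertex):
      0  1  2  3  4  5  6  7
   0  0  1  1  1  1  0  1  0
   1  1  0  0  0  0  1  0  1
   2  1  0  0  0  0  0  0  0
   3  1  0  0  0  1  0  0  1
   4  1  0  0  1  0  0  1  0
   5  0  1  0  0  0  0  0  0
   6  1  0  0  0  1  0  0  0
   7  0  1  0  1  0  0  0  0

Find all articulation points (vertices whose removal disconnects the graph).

An articulation point is a vertex whose removal disconnects the graph.
Articulation points: [0, 1]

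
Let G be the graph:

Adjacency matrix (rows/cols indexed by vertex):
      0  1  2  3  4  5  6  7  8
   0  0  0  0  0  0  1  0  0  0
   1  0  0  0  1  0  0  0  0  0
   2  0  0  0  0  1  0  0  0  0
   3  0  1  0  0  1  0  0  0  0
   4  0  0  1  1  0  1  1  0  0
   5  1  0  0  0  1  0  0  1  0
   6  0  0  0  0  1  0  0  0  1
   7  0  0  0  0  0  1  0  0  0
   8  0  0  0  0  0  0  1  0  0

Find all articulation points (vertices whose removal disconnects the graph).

An articulation point is a vertex whose removal disconnects the graph.
Articulation points: [3, 4, 5, 6]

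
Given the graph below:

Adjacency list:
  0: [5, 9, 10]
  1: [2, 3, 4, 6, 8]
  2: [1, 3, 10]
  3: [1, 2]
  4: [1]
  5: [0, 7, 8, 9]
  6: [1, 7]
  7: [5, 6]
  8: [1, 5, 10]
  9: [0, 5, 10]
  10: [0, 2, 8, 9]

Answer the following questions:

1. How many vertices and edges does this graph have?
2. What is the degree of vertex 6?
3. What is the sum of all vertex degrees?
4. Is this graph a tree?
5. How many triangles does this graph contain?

Count: 11 vertices, 16 edges.
Vertex 6 has neighbors [1, 7], degree = 2.
Handshaking lemma: 2 * 16 = 32.
A tree on 11 vertices has 10 edges. This graph has 16 edges (6 extra). Not a tree.
Number of triangles = 3.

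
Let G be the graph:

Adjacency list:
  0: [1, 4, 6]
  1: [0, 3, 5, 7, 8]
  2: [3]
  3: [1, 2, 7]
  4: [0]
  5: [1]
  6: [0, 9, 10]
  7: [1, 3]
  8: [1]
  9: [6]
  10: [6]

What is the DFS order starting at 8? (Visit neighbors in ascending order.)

DFS from vertex 8 (neighbors processed in ascending order):
Visit order: 8, 1, 0, 4, 6, 9, 10, 3, 2, 7, 5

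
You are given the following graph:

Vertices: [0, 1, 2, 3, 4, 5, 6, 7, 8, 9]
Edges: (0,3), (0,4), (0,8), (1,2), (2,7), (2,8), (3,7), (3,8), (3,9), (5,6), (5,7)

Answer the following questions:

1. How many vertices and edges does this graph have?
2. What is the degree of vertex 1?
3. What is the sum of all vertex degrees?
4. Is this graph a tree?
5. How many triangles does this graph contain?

Count: 10 vertices, 11 edges.
Vertex 1 has neighbors [2], degree = 1.
Handshaking lemma: 2 * 11 = 22.
A tree on 10 vertices has 9 edges. This graph has 11 edges (2 extra). Not a tree.
Number of triangles = 1.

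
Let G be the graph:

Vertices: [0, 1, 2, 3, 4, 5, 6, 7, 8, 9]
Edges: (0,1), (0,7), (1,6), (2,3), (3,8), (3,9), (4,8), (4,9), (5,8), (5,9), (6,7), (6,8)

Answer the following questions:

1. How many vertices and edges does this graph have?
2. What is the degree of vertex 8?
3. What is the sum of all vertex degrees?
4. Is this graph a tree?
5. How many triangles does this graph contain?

Count: 10 vertices, 12 edges.
Vertex 8 has neighbors [3, 4, 5, 6], degree = 4.
Handshaking lemma: 2 * 12 = 24.
A tree on 10 vertices has 9 edges. This graph has 12 edges (3 extra). Not a tree.
Number of triangles = 0.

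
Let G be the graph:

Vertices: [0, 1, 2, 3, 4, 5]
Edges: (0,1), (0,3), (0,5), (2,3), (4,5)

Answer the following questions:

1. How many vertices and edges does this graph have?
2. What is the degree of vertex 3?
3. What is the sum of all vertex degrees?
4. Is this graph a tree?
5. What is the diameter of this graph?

Count: 6 vertices, 5 edges.
Vertex 3 has neighbors [0, 2], degree = 2.
Handshaking lemma: 2 * 5 = 10.
A graph is a tree iff it is connected and has exactly n-1 edges. This graph is connected (all 6 vertices in one component) and has 6-1 = 5 edges. It is a tree.
Diameter (longest shortest path) = 4.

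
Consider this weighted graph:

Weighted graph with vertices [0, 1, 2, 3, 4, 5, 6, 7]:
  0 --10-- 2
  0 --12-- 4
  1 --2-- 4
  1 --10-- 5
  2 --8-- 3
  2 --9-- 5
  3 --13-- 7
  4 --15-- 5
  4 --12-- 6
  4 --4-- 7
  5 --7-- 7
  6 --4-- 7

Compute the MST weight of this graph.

Applying Kruskal's algorithm (sort edges by weight, add if no cycle):
  Add (1,4) w=2
  Add (4,7) w=4
  Add (6,7) w=4
  Add (5,7) w=7
  Add (2,3) w=8
  Add (2,5) w=9
  Add (0,2) w=10
  Skip (1,5) w=10 (creates cycle)
  Skip (0,4) w=12 (creates cycle)
  Skip (4,6) w=12 (creates cycle)
  Skip (3,7) w=13 (creates cycle)
  Skip (4,5) w=15 (creates cycle)
MST weight = 44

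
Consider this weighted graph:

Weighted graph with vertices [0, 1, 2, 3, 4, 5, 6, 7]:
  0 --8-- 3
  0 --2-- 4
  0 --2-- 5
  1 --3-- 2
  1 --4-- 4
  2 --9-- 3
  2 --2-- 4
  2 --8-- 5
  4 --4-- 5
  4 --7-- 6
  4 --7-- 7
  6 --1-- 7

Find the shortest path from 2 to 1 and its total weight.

Using Dijkstra's algorithm from vertex 2:
Shortest path: 2 -> 1
Total weight: 3 = 3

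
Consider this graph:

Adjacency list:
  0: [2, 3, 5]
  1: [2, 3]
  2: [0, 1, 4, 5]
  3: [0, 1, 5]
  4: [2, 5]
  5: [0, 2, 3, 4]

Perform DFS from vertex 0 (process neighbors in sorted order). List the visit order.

DFS from vertex 0 (neighbors processed in ascending order):
Visit order: 0, 2, 1, 3, 5, 4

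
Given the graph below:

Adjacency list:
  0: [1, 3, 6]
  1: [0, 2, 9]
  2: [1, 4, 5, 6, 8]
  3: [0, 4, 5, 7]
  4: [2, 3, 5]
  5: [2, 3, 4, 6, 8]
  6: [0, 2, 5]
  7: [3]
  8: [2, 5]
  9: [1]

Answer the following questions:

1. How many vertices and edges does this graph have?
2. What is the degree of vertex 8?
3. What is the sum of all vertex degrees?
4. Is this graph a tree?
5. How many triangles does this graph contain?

Count: 10 vertices, 15 edges.
Vertex 8 has neighbors [2, 5], degree = 2.
Handshaking lemma: 2 * 15 = 30.
A tree on 10 vertices has 9 edges. This graph has 15 edges (6 extra). Not a tree.
Number of triangles = 4.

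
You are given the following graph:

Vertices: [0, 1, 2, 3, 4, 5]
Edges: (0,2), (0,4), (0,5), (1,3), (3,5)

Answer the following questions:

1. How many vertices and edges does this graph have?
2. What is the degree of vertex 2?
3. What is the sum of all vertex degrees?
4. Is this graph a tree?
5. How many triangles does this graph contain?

Count: 6 vertices, 5 edges.
Vertex 2 has neighbors [0], degree = 1.
Handshaking lemma: 2 * 5 = 10.
A graph is a tree iff it is connected and has exactly n-1 edges. This graph is connected (all 6 vertices in one component) and has 6-1 = 5 edges. It is a tree.
Number of triangles = 0.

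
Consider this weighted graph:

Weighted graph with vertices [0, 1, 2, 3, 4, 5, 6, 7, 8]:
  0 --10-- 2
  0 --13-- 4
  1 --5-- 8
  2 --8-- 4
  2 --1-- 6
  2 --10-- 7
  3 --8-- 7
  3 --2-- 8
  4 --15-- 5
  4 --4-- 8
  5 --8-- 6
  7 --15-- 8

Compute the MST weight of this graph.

Applying Kruskal's algorithm (sort edges by weight, add if no cycle):
  Add (2,6) w=1
  Add (3,8) w=2
  Add (4,8) w=4
  Add (1,8) w=5
  Add (2,4) w=8
  Add (3,7) w=8
  Add (5,6) w=8
  Add (0,2) w=10
  Skip (2,7) w=10 (creates cycle)
  Skip (0,4) w=13 (creates cycle)
  Skip (4,5) w=15 (creates cycle)
  Skip (7,8) w=15 (creates cycle)
MST weight = 46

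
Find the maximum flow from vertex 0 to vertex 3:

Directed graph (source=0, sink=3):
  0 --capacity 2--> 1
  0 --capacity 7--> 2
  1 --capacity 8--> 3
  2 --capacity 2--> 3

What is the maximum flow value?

Computing max flow:
  Flow on (0->1): 2/2
  Flow on (0->2): 2/7
  Flow on (1->3): 2/8
  Flow on (2->3): 2/2
Maximum flow = 4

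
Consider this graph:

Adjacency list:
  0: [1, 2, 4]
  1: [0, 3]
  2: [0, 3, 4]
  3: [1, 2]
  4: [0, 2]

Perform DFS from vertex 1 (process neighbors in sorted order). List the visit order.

DFS from vertex 1 (neighbors processed in ascending order):
Visit order: 1, 0, 2, 3, 4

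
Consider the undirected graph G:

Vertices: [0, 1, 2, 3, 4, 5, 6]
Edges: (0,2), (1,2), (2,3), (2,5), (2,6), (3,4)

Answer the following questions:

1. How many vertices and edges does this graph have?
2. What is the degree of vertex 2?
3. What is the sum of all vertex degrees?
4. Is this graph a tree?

Count: 7 vertices, 6 edges.
Vertex 2 has neighbors [0, 1, 3, 5, 6], degree = 5.
Handshaking lemma: 2 * 6 = 12.
A graph is a tree iff it is connected and has exactly n-1 edges. This graph is connected (all 7 vertices in one component) and has 7-1 = 6 edges. It is a tree.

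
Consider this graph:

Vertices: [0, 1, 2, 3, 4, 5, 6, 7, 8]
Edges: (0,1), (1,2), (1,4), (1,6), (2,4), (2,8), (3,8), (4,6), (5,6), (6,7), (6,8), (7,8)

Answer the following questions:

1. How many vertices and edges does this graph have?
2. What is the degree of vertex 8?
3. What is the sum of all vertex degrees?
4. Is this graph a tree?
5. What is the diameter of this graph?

Count: 9 vertices, 12 edges.
Vertex 8 has neighbors [2, 3, 6, 7], degree = 4.
Handshaking lemma: 2 * 12 = 24.
A tree on 9 vertices has 8 edges. This graph has 12 edges (4 extra). Not a tree.
Diameter (longest shortest path) = 4.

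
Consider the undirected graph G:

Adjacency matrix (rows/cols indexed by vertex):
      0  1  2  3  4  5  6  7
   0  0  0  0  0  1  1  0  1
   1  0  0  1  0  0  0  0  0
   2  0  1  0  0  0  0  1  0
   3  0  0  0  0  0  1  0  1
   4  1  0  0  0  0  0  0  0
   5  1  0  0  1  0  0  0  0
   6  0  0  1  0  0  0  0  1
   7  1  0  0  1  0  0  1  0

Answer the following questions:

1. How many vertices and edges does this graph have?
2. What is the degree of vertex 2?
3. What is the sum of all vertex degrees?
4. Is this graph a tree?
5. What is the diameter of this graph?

Count: 8 vertices, 8 edges.
Vertex 2 has neighbors [1, 6], degree = 2.
Handshaking lemma: 2 * 8 = 16.
A tree on 8 vertices has 7 edges. This graph has 8 edges (1 extra). Not a tree.
Diameter (longest shortest path) = 5.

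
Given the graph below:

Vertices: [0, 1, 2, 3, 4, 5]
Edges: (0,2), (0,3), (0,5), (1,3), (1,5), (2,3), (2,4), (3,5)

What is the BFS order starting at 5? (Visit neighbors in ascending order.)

BFS from vertex 5 (neighbors processed in ascending order):
Visit order: 5, 0, 1, 3, 2, 4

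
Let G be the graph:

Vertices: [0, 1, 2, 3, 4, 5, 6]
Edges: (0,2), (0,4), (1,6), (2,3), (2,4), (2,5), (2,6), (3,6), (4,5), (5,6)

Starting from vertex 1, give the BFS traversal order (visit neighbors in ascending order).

BFS from vertex 1 (neighbors processed in ascending order):
Visit order: 1, 6, 2, 3, 5, 0, 4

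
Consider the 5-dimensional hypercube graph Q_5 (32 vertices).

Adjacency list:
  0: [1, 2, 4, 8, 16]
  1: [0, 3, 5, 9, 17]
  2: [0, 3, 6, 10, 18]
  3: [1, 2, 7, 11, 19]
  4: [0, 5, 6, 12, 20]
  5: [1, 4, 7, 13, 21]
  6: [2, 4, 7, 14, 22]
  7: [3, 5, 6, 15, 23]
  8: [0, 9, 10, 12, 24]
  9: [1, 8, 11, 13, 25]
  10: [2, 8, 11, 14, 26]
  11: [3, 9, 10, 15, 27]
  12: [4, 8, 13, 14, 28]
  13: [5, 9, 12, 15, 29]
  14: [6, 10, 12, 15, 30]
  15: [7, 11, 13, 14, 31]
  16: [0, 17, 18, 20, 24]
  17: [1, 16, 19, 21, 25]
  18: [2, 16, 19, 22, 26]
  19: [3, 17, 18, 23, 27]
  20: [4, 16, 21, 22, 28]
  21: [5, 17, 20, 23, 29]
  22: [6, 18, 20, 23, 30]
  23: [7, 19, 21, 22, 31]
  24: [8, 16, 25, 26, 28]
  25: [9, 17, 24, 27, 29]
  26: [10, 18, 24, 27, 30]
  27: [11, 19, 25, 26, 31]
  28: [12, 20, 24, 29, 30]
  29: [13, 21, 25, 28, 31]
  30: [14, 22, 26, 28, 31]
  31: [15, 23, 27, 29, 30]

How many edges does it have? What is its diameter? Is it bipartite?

The 5-dimensional hypercube Q_5 has 32 vertices and each vertex has degree 5.
Total edges = 32 * 5 / 2 = 80.
Diameter = 5 (max Hamming distance between binary labels).
Hypercubes are bipartite (partition by parity of binary representation).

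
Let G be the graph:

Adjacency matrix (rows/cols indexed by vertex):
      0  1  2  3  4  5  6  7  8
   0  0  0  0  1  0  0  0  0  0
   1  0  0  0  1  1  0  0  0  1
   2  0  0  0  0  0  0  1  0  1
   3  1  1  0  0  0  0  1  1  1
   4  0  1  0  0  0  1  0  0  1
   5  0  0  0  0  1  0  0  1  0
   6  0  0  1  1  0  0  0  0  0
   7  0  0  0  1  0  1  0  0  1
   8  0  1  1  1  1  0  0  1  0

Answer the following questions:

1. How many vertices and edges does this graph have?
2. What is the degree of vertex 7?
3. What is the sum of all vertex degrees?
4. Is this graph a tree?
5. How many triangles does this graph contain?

Count: 9 vertices, 13 edges.
Vertex 7 has neighbors [3, 5, 8], degree = 3.
Handshaking lemma: 2 * 13 = 26.
A tree on 9 vertices has 8 edges. This graph has 13 edges (5 extra). Not a tree.
Number of triangles = 3.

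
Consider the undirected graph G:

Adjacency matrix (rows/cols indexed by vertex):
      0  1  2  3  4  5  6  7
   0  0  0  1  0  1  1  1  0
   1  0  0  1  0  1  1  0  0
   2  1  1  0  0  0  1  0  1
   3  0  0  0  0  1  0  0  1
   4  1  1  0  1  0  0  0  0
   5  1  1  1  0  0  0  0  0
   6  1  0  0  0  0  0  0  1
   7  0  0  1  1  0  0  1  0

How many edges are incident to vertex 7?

Vertex 7 has neighbors [2, 3, 6], so deg(7) = 3.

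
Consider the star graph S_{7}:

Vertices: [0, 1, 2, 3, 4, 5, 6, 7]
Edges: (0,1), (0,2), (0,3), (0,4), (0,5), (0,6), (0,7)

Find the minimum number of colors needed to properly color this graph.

S_{7} has one hub adjacent to 7 leaves; leaves are pairwise non-adjacent.
Color the hub 0 and every leaf 1.
Chromatic number = 2.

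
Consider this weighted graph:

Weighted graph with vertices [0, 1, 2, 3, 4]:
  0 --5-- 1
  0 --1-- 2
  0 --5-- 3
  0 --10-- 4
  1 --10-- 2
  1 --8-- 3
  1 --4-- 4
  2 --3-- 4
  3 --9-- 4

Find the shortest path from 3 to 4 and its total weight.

Using Dijkstra's algorithm from vertex 3:
Shortest path: 3 -> 4
Total weight: 9 = 9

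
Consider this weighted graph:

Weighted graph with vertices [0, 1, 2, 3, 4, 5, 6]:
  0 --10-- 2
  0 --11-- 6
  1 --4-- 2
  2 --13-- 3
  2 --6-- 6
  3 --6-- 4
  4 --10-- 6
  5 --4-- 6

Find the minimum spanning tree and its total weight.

Applying Kruskal's algorithm (sort edges by weight, add if no cycle):
  Add (1,2) w=4
  Add (5,6) w=4
  Add (2,6) w=6
  Add (3,4) w=6
  Add (0,2) w=10
  Add (4,6) w=10
  Skip (0,6) w=11 (creates cycle)
  Skip (2,3) w=13 (creates cycle)
MST weight = 40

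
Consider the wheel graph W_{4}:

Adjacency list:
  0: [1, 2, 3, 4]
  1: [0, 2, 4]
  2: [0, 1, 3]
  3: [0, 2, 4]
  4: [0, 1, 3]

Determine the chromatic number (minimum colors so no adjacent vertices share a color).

W_{4} = C_{4} plus a hub adjacent to every cycle vertex.
The outer cycle needs 2 colors (even cycle); the hub is adjacent to all of them so needs a fresh color.
Chromatic number = 2 + 1 = 3.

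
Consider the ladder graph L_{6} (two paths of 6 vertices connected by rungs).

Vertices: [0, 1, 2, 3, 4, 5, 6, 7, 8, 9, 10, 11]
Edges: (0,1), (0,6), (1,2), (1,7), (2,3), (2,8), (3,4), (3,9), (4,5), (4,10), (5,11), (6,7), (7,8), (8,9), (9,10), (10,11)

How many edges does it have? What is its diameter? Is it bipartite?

Ladder graph L_{6}: 6 rungs + 2 * (6-1) path edges = 6 + 10 = 16 edges.
Diameter = 6.
Ladder graphs are bipartite (alternating coloring along each path).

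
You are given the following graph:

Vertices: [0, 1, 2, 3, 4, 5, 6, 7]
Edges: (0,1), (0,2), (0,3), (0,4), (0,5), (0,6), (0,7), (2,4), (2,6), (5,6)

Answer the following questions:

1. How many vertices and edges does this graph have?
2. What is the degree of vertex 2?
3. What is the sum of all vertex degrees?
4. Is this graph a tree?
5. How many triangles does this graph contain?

Count: 8 vertices, 10 edges.
Vertex 2 has neighbors [0, 4, 6], degree = 3.
Handshaking lemma: 2 * 10 = 20.
A tree on 8 vertices has 7 edges. This graph has 10 edges (3 extra). Not a tree.
Number of triangles = 3.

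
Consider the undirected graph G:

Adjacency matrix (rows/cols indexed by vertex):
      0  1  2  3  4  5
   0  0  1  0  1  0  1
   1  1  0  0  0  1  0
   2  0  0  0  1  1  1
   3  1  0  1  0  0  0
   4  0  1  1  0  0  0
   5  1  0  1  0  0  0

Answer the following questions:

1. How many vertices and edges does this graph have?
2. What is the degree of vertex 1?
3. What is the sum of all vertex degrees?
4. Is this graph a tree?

Count: 6 vertices, 7 edges.
Vertex 1 has neighbors [0, 4], degree = 2.
Handshaking lemma: 2 * 7 = 14.
A tree on 6 vertices has 5 edges. This graph has 7 edges (2 extra). Not a tree.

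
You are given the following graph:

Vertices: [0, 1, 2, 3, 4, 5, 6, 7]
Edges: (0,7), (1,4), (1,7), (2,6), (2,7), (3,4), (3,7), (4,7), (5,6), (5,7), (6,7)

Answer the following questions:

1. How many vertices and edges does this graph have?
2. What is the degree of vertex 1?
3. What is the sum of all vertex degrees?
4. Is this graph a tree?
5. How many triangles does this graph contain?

Count: 8 vertices, 11 edges.
Vertex 1 has neighbors [4, 7], degree = 2.
Handshaking lemma: 2 * 11 = 22.
A tree on 8 vertices has 7 edges. This graph has 11 edges (4 extra). Not a tree.
Number of triangles = 4.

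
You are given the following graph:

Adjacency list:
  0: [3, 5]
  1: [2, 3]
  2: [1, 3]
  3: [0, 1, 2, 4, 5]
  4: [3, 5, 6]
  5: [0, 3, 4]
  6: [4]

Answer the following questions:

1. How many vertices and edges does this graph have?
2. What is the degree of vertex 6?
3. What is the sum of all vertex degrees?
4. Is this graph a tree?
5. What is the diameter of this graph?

Count: 7 vertices, 9 edges.
Vertex 6 has neighbors [4], degree = 1.
Handshaking lemma: 2 * 9 = 18.
A tree on 7 vertices has 6 edges. This graph has 9 edges (3 extra). Not a tree.
Diameter (longest shortest path) = 3.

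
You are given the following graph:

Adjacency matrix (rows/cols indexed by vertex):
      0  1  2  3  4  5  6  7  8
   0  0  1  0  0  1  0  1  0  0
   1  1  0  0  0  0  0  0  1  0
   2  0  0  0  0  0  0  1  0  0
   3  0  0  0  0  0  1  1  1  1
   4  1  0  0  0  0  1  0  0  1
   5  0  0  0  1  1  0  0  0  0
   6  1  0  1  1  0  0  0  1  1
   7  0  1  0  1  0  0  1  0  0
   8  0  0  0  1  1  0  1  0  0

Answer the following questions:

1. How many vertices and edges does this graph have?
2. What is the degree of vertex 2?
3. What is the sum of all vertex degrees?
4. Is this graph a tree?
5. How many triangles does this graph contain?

Count: 9 vertices, 13 edges.
Vertex 2 has neighbors [6], degree = 1.
Handshaking lemma: 2 * 13 = 26.
A tree on 9 vertices has 8 edges. This graph has 13 edges (5 extra). Not a tree.
Number of triangles = 2.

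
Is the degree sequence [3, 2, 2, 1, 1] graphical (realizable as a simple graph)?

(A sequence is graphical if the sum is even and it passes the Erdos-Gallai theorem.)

Sum of degrees = 9. Sum is odd, so the sequence is NOT graphical.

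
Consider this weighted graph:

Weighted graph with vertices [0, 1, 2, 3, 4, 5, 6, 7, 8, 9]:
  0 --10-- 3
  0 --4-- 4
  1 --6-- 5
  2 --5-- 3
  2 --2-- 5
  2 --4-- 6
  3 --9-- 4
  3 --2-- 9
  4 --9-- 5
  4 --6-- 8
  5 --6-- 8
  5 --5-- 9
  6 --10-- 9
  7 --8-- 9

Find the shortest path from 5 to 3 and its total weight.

Using Dijkstra's algorithm from vertex 5:
Shortest path: 5 -> 9 -> 3
Total weight: 5 + 2 = 7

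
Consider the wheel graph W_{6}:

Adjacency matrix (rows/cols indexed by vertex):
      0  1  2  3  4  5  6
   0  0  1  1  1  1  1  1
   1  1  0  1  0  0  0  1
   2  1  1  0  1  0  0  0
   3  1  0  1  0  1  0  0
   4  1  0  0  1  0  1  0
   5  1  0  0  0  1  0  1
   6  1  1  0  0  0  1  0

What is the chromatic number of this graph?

W_{6} = C_{6} plus a hub adjacent to every cycle vertex.
The outer cycle needs 2 colors (even cycle); the hub is adjacent to all of them so needs a fresh color.
Chromatic number = 2 + 1 = 3.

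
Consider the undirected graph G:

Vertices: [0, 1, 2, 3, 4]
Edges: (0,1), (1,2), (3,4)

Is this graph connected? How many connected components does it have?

Checking connectivity: the graph has 2 connected component(s).
Components: [[0, 1, 2], [3, 4]]. The graph is NOT connected.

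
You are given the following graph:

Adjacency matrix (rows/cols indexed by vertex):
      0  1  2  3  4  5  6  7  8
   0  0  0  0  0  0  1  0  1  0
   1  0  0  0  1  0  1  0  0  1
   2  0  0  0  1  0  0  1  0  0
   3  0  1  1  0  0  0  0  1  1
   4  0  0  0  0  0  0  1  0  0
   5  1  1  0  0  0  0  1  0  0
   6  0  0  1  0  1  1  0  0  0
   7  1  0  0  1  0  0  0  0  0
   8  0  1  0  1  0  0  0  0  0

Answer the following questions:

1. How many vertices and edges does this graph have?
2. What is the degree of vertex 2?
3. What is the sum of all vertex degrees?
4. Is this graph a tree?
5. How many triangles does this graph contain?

Count: 9 vertices, 11 edges.
Vertex 2 has neighbors [3, 6], degree = 2.
Handshaking lemma: 2 * 11 = 22.
A tree on 9 vertices has 8 edges. This graph has 11 edges (3 extra). Not a tree.
Number of triangles = 1.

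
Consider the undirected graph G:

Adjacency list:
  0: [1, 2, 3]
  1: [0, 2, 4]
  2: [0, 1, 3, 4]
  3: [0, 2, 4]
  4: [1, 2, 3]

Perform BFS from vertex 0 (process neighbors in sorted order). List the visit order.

BFS from vertex 0 (neighbors processed in ascending order):
Visit order: 0, 1, 2, 3, 4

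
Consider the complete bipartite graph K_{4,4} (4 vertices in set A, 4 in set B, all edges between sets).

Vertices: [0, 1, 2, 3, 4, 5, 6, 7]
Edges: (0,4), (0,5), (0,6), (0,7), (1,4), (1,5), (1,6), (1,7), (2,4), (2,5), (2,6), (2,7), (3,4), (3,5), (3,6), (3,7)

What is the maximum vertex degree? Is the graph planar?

Set-A vertices have degree 4; set-B vertices have degree 4. Maximum degree = max(4,4) = 4.
K_{4,4} contains K_{3,3} as a subgraph (since both sides have >= 3 vertices); by Kuratowski's theorem it is not planar.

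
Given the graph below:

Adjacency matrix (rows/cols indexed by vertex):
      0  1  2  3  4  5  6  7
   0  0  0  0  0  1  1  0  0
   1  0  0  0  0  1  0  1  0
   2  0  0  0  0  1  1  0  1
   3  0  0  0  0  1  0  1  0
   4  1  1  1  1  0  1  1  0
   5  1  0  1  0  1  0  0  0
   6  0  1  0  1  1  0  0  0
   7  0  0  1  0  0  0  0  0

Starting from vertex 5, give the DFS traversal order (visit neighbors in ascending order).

DFS from vertex 5 (neighbors processed in ascending order):
Visit order: 5, 0, 4, 1, 6, 3, 2, 7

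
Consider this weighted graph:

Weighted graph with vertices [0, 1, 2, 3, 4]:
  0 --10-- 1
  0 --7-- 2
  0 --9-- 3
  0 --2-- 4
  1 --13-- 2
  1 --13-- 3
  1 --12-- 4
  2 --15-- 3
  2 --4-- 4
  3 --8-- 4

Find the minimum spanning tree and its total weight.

Applying Kruskal's algorithm (sort edges by weight, add if no cycle):
  Add (0,4) w=2
  Add (2,4) w=4
  Skip (0,2) w=7 (creates cycle)
  Add (3,4) w=8
  Skip (0,3) w=9 (creates cycle)
  Add (0,1) w=10
  Skip (1,4) w=12 (creates cycle)
  Skip (1,2) w=13 (creates cycle)
  Skip (1,3) w=13 (creates cycle)
  Skip (2,3) w=15 (creates cycle)
MST weight = 24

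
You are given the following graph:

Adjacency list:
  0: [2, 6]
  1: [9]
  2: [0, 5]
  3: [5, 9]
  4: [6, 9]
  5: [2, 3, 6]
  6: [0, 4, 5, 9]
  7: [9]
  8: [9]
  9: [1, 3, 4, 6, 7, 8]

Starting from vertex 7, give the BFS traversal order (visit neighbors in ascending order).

BFS from vertex 7 (neighbors processed in ascending order):
Visit order: 7, 9, 1, 3, 4, 6, 8, 5, 0, 2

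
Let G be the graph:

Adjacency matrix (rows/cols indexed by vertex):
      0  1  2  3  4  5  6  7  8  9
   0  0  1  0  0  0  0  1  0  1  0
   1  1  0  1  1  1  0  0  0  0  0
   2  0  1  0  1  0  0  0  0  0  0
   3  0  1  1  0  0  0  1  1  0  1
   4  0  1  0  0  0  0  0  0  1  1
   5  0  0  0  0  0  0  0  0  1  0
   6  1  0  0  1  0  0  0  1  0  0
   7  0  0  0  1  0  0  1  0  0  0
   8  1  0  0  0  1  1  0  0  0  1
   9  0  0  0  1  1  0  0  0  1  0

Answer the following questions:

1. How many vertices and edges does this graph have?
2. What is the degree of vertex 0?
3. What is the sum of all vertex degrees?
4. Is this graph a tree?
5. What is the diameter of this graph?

Count: 10 vertices, 15 edges.
Vertex 0 has neighbors [1, 6, 8], degree = 3.
Handshaking lemma: 2 * 15 = 30.
A tree on 10 vertices has 9 edges. This graph has 15 edges (6 extra). Not a tree.
Diameter (longest shortest path) = 4.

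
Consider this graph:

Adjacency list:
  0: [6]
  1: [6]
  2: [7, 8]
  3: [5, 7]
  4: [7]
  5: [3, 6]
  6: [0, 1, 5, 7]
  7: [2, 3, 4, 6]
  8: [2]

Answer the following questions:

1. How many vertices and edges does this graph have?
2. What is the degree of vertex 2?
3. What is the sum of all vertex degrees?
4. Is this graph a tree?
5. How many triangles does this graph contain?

Count: 9 vertices, 9 edges.
Vertex 2 has neighbors [7, 8], degree = 2.
Handshaking lemma: 2 * 9 = 18.
A tree on 9 vertices has 8 edges. This graph has 9 edges (1 extra). Not a tree.
Number of triangles = 0.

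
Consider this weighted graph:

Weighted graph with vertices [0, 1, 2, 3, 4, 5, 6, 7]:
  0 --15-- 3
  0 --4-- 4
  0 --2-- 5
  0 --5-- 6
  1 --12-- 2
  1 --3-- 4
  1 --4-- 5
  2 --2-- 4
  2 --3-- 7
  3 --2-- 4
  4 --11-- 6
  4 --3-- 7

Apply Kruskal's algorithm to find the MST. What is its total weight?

Applying Kruskal's algorithm (sort edges by weight, add if no cycle):
  Add (0,5) w=2
  Add (2,4) w=2
  Add (3,4) w=2
  Add (1,4) w=3
  Add (2,7) w=3
  Skip (4,7) w=3 (creates cycle)
  Add (0,4) w=4
  Skip (1,5) w=4 (creates cycle)
  Add (0,6) w=5
  Skip (4,6) w=11 (creates cycle)
  Skip (1,2) w=12 (creates cycle)
  Skip (0,3) w=15 (creates cycle)
MST weight = 21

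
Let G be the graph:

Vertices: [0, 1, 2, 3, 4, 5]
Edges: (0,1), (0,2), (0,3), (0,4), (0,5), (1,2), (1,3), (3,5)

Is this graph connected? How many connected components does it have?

Checking connectivity: the graph has 1 connected component(s).
All vertices are reachable from each other. The graph IS connected.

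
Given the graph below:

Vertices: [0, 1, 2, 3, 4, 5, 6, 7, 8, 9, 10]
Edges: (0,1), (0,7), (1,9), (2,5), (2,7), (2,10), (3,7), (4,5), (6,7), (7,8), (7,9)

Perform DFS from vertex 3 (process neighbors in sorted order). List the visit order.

DFS from vertex 3 (neighbors processed in ascending order):
Visit order: 3, 7, 0, 1, 9, 2, 5, 4, 10, 6, 8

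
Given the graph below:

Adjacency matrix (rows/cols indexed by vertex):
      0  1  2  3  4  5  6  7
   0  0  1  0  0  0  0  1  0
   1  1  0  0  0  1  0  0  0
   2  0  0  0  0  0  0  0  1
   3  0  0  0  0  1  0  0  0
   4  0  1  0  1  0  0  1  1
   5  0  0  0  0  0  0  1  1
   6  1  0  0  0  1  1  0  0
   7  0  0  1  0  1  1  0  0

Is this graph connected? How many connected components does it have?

Checking connectivity: the graph has 1 connected component(s).
All vertices are reachable from each other. The graph IS connected.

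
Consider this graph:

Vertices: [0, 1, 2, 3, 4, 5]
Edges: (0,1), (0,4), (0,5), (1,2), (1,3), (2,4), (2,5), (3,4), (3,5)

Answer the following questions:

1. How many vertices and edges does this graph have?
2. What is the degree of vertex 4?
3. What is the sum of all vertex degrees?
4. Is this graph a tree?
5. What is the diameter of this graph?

Count: 6 vertices, 9 edges.
Vertex 4 has neighbors [0, 2, 3], degree = 3.
Handshaking lemma: 2 * 9 = 18.
A tree on 6 vertices has 5 edges. This graph has 9 edges (4 extra). Not a tree.
Diameter (longest shortest path) = 2.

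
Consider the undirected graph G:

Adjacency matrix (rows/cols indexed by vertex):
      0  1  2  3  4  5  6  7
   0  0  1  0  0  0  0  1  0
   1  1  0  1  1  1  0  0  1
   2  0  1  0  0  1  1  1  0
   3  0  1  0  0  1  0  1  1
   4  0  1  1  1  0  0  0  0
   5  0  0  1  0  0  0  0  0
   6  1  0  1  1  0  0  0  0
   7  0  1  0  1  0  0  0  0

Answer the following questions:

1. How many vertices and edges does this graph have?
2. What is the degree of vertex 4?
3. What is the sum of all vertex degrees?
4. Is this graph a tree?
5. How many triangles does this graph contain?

Count: 8 vertices, 12 edges.
Vertex 4 has neighbors [1, 2, 3], degree = 3.
Handshaking lemma: 2 * 12 = 24.
A tree on 8 vertices has 7 edges. This graph has 12 edges (5 extra). Not a tree.
Number of triangles = 3.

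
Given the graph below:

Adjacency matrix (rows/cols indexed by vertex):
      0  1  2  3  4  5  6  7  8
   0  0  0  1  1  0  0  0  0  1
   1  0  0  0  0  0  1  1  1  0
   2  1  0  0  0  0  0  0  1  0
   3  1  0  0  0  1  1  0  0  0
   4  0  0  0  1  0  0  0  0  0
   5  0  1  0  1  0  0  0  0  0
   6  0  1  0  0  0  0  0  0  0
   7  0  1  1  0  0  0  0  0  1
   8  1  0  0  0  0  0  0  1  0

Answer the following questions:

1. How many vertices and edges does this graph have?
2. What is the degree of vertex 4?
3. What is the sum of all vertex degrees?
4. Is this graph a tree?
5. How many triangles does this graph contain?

Count: 9 vertices, 10 edges.
Vertex 4 has neighbors [3], degree = 1.
Handshaking lemma: 2 * 10 = 20.
A tree on 9 vertices has 8 edges. This graph has 10 edges (2 extra). Not a tree.
Number of triangles = 0.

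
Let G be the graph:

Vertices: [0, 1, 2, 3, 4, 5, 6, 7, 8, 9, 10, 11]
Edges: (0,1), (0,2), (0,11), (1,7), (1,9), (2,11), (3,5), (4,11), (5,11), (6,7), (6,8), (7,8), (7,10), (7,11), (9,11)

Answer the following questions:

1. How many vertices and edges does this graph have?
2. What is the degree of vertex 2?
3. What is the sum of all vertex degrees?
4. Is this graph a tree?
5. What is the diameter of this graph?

Count: 12 vertices, 15 edges.
Vertex 2 has neighbors [0, 11], degree = 2.
Handshaking lemma: 2 * 15 = 30.
A tree on 12 vertices has 11 edges. This graph has 15 edges (4 extra). Not a tree.
Diameter (longest shortest path) = 4.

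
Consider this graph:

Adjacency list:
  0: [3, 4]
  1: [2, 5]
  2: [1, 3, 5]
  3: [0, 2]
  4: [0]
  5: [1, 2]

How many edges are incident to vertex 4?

Vertex 4 has neighbors [0], so deg(4) = 1.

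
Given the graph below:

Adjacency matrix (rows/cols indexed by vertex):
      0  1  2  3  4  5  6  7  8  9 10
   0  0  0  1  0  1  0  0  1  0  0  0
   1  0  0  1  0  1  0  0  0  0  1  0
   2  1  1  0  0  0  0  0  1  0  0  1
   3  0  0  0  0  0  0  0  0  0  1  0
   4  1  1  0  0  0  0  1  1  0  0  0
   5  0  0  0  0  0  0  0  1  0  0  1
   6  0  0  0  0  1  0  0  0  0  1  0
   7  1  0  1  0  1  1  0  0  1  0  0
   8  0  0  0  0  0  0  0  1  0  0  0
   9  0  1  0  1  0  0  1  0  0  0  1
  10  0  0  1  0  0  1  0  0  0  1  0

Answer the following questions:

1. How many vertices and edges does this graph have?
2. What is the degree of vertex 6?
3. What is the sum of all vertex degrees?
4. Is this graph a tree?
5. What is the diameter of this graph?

Count: 11 vertices, 16 edges.
Vertex 6 has neighbors [4, 9], degree = 2.
Handshaking lemma: 2 * 16 = 32.
A tree on 11 vertices has 10 edges. This graph has 16 edges (6 extra). Not a tree.
Diameter (longest shortest path) = 5.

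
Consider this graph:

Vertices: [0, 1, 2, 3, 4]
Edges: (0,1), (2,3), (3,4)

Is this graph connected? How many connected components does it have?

Checking connectivity: the graph has 2 connected component(s).
Components: [[0, 1], [2, 3, 4]]. The graph is NOT connected.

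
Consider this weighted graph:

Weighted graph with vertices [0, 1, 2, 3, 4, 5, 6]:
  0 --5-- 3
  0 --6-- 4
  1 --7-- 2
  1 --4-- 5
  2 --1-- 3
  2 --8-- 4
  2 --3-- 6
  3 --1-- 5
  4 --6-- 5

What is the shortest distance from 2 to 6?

Using Dijkstra's algorithm from vertex 2:
Shortest path: 2 -> 6
Total weight: 3 = 3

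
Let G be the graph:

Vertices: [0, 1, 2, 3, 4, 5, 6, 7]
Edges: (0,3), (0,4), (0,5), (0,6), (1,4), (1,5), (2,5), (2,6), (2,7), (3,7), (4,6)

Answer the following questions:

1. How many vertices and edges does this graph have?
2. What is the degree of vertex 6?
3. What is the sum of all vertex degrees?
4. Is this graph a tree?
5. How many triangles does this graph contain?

Count: 8 vertices, 11 edges.
Vertex 6 has neighbors [0, 2, 4], degree = 3.
Handshaking lemma: 2 * 11 = 22.
A tree on 8 vertices has 7 edges. This graph has 11 edges (4 extra). Not a tree.
Number of triangles = 1.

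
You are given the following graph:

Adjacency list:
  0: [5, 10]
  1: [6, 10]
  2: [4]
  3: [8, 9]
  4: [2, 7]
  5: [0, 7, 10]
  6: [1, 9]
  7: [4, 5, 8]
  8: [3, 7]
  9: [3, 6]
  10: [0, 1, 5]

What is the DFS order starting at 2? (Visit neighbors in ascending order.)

DFS from vertex 2 (neighbors processed in ascending order):
Visit order: 2, 4, 7, 5, 0, 10, 1, 6, 9, 3, 8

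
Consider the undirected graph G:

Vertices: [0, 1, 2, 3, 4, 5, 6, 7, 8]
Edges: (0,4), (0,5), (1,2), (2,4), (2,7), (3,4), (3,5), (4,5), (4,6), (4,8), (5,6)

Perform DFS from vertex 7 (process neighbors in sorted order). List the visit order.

DFS from vertex 7 (neighbors processed in ascending order):
Visit order: 7, 2, 1, 4, 0, 5, 3, 6, 8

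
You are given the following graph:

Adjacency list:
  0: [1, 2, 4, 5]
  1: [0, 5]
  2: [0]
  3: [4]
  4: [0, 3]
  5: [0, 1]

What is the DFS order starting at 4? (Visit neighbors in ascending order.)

DFS from vertex 4 (neighbors processed in ascending order):
Visit order: 4, 0, 1, 5, 2, 3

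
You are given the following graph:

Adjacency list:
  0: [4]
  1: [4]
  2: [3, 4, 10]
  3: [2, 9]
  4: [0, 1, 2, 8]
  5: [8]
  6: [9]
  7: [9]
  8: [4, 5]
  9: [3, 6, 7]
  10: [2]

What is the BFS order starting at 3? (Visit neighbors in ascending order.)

BFS from vertex 3 (neighbors processed in ascending order):
Visit order: 3, 2, 9, 4, 10, 6, 7, 0, 1, 8, 5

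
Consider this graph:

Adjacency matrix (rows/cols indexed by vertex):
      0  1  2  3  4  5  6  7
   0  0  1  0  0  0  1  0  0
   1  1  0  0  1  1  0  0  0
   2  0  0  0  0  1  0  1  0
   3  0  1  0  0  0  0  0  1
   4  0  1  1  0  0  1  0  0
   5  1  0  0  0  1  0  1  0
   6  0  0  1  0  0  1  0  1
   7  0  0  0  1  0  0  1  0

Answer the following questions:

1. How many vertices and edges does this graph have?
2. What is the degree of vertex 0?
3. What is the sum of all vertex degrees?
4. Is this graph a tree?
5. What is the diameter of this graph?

Count: 8 vertices, 10 edges.
Vertex 0 has neighbors [1, 5], degree = 2.
Handshaking lemma: 2 * 10 = 20.
A tree on 8 vertices has 7 edges. This graph has 10 edges (3 extra). Not a tree.
Diameter (longest shortest path) = 3.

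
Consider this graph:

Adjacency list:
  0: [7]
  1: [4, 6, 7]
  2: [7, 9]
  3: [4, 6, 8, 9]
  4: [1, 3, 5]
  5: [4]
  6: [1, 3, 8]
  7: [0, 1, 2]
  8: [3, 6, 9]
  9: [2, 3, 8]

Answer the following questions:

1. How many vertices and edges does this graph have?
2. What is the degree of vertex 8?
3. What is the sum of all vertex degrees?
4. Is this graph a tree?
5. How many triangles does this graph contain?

Count: 10 vertices, 13 edges.
Vertex 8 has neighbors [3, 6, 9], degree = 3.
Handshaking lemma: 2 * 13 = 26.
A tree on 10 vertices has 9 edges. This graph has 13 edges (4 extra). Not a tree.
Number of triangles = 2.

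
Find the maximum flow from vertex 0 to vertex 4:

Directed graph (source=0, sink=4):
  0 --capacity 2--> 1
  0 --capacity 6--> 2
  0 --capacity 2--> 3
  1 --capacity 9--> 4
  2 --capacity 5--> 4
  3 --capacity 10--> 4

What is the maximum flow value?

Computing max flow:
  Flow on (0->1): 2/2
  Flow on (0->2): 5/6
  Flow on (0->3): 2/2
  Flow on (1->4): 2/9
  Flow on (2->4): 5/5
  Flow on (3->4): 2/10
Maximum flow = 9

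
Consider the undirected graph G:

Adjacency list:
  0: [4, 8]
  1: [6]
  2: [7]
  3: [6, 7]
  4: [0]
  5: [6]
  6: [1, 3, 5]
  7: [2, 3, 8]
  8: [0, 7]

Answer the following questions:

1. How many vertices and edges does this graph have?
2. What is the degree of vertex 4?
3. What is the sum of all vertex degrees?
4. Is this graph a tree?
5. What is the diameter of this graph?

Count: 9 vertices, 8 edges.
Vertex 4 has neighbors [0], degree = 1.
Handshaking lemma: 2 * 8 = 16.
A graph is a tree iff it is connected and has exactly n-1 edges. This graph is connected (all 9 vertices in one component) and has 9-1 = 8 edges. It is a tree.
Diameter (longest shortest path) = 6.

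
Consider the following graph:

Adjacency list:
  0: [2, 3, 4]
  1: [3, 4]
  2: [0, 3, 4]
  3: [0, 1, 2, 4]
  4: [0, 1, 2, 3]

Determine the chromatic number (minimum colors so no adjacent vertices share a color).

The graph has a maximum clique of size 4 (lower bound on chromatic number).
A valid 4-coloring: {0: 2, 1: 2, 2: 3, 3: 0, 4: 1}.
Chromatic number = 4.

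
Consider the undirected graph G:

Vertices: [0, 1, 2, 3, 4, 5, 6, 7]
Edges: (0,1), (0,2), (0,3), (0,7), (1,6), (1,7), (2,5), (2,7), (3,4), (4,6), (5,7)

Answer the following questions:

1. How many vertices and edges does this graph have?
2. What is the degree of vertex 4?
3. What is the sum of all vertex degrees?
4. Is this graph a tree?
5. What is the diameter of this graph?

Count: 8 vertices, 11 edges.
Vertex 4 has neighbors [3, 6], degree = 2.
Handshaking lemma: 2 * 11 = 22.
A tree on 8 vertices has 7 edges. This graph has 11 edges (4 extra). Not a tree.
Diameter (longest shortest path) = 4.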